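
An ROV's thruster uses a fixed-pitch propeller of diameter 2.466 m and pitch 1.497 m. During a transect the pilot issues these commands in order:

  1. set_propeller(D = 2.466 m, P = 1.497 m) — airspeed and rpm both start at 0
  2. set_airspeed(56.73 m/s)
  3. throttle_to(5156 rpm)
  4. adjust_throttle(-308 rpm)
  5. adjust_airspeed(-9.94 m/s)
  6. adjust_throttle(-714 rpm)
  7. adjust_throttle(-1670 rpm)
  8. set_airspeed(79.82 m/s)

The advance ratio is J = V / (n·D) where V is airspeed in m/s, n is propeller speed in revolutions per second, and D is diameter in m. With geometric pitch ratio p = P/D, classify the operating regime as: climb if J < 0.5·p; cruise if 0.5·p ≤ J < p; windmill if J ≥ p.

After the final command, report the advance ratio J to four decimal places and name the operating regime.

J = 0.7882, regime = windmill

set_propeller: D = 2.466 m, P = 1.497 m (p = P/D = 0.607056); state ← (V=0, rpm=0)
set_airspeed(56.73): V ← 56.73 m/s
throttle_to(5156): rpm ← 5156
adjust_throttle(-308): rpm ← 5156 -308 = 4848
adjust_airspeed(-9.94): V ← 56.73 -9.94 = 46.79 m/s
adjust_throttle(-714): rpm ← 4848 -714 = 4134
adjust_throttle(-1670): rpm ← 4134 -1670 = 2464
set_airspeed(79.82): V ← 79.82 m/s
final state: V = 79.82 m/s, rpm = 2464 → n = rpm/60 = 41.066667 rev/s
J = V / (n·D) = 79.82 / (41.066667 × 2.466) = 0.788187
regime bands: climb J<0.3035 | cruise [0.3035, 0.6071) | windmill J≥0.6071
J = 0.7882 → windmill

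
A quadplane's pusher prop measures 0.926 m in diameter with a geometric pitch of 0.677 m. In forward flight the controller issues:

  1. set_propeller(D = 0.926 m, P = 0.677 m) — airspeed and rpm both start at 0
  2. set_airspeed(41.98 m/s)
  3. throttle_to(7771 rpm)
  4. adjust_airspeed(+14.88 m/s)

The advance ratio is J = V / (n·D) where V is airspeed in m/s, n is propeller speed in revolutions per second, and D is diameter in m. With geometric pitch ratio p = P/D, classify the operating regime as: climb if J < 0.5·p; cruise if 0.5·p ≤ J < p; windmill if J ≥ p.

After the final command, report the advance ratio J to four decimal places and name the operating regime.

J = 0.4741, regime = cruise

set_propeller: D = 0.926 m, P = 0.677 m (p = P/D = 0.731102); state ← (V=0, rpm=0)
set_airspeed(41.98): V ← 41.98 m/s
throttle_to(7771): rpm ← 7771
adjust_airspeed(+14.88): V ← 41.98 +14.88 = 56.86 m/s
final state: V = 56.86 m/s, rpm = 7771 → n = rpm/60 = 129.516667 rev/s
J = V / (n·D) = 56.86 / (129.516667 × 0.926) = 0.474100
regime bands: climb J<0.3656 | cruise [0.3656, 0.7311) | windmill J≥0.7311
J = 0.4741 → cruise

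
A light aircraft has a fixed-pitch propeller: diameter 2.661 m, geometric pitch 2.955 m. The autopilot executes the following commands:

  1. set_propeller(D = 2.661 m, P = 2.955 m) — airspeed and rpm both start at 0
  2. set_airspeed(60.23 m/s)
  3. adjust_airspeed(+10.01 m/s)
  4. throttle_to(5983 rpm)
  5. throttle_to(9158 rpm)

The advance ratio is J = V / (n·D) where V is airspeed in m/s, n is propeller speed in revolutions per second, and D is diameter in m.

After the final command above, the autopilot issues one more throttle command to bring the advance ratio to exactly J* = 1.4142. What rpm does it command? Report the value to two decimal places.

set_propeller: D = 2.661 m, P = 2.955 m (p = P/D = 1.110485); state ← (V=0, rpm=0)
set_airspeed(60.23): V ← 60.23 m/s
adjust_airspeed(+10.01): V ← 60.23 +10.01 = 70.24 m/s
throttle_to(5983): rpm ← 5983
throttle_to(9158): rpm ← 9158
final state: V = 70.24 m/s, rpm = 9158 → n = rpm/60 = 152.633333 rev/s
target J* = 1.4142; solve J* = V/(n·D) for n: n = V/(J*·D) = 70.24/(1.4142 × 2.661) = 18.665034 rev/s
rpm = 60·n = 1119.902066

rpm = 1119.90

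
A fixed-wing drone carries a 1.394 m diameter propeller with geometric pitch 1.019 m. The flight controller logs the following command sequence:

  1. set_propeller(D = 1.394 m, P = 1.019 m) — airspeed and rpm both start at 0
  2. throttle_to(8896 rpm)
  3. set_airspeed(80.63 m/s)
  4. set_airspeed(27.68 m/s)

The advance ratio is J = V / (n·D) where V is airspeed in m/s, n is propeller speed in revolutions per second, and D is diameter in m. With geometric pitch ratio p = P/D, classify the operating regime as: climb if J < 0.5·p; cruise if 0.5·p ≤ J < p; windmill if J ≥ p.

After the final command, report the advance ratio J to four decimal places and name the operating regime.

set_propeller: D = 1.394 m, P = 1.019 m (p = P/D = 0.730990); state ← (V=0, rpm=0)
throttle_to(8896): rpm ← 8896
set_airspeed(80.63): V ← 80.63 m/s
set_airspeed(27.68): V ← 27.68 m/s
final state: V = 27.68 m/s, rpm = 8896 → n = rpm/60 = 148.266667 rev/s
J = V / (n·D) = 27.68 / (148.266667 × 1.394) = 0.133924
regime bands: climb J<0.3655 | cruise [0.3655, 0.7310) | windmill J≥0.7310
J = 0.1339 → climb

J = 0.1339, regime = climb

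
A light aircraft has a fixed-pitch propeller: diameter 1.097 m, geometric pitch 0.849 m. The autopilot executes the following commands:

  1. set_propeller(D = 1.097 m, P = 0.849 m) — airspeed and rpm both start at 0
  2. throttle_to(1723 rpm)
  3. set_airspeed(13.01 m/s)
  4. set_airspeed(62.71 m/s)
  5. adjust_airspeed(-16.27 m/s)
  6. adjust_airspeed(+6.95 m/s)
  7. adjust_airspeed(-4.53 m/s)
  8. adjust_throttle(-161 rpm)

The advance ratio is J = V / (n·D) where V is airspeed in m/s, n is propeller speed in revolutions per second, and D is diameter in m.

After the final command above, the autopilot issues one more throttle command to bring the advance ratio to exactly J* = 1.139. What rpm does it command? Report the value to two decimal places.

rpm = 2346.25

set_propeller: D = 1.097 m, P = 0.849 m (p = P/D = 0.773929); state ← (V=0, rpm=0)
throttle_to(1723): rpm ← 1723
set_airspeed(13.01): V ← 13.01 m/s
set_airspeed(62.71): V ← 62.71 m/s
adjust_airspeed(-16.27): V ← 62.71 -16.27 = 46.44 m/s
adjust_airspeed(+6.95): V ← 46.44 +6.95 = 53.39 m/s
adjust_airspeed(-4.53): V ← 53.39 -4.53 = 48.86 m/s
adjust_throttle(-161): rpm ← 1723 -161 = 1562
final state: V = 48.86 m/s, rpm = 1562 → n = rpm/60 = 26.033333 rev/s
target J* = 1.139; solve J* = V/(n·D) for n: n = V/(J*·D) = 48.86/(1.139 × 1.097) = 39.104173 rev/s
rpm = 60·n = 2346.250409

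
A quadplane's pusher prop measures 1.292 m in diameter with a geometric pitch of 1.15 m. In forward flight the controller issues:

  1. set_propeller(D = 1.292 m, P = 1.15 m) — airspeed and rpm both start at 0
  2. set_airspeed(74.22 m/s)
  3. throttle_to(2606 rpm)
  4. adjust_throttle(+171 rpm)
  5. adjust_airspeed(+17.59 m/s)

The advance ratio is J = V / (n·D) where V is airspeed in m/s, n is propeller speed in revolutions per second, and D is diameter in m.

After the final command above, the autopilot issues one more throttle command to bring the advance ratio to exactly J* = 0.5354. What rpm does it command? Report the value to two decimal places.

rpm = 7963.43

set_propeller: D = 1.292 m, P = 1.15 m (p = P/D = 0.890093); state ← (V=0, rpm=0)
set_airspeed(74.22): V ← 74.22 m/s
throttle_to(2606): rpm ← 2606
adjust_throttle(+171): rpm ← 2606 +171 = 2777
adjust_airspeed(+17.59): V ← 74.22 +17.59 = 91.81 m/s
final state: V = 91.81 m/s, rpm = 2777 → n = rpm/60 = 46.283333 rev/s
target J* = 0.5354; solve J* = V/(n·D) for n: n = V/(J*·D) = 91.81/(0.5354 × 1.292) = 132.723892 rev/s
rpm = 60·n = 7963.433491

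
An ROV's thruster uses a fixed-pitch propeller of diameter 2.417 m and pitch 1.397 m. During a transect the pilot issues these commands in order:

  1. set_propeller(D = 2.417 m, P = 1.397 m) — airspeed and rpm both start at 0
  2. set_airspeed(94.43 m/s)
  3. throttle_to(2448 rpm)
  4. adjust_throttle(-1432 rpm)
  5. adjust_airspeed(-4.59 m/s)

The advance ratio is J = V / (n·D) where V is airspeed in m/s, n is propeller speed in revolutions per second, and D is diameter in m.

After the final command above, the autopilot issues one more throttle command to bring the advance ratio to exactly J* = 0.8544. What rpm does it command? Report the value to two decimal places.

set_propeller: D = 2.417 m, P = 1.397 m (p = P/D = 0.577989); state ← (V=0, rpm=0)
set_airspeed(94.43): V ← 94.43 m/s
throttle_to(2448): rpm ← 2448
adjust_throttle(-1432): rpm ← 2448 -1432 = 1016
adjust_airspeed(-4.59): V ← 94.43 -4.59 = 89.84 m/s
final state: V = 89.84 m/s, rpm = 1016 → n = rpm/60 = 16.933333 rev/s
target J* = 0.8544; solve J* = V/(n·D) for n: n = V/(J*·D) = 89.84/(0.8544 × 2.417) = 43.504267 rev/s
rpm = 60·n = 2610.256005

rpm = 2610.26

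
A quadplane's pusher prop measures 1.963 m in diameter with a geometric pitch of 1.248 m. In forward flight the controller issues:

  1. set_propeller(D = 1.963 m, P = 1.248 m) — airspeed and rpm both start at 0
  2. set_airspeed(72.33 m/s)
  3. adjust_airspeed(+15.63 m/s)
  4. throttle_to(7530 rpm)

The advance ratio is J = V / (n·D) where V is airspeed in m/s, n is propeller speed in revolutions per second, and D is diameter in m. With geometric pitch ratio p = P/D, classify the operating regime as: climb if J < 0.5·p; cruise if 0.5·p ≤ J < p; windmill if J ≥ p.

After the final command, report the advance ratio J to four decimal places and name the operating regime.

J = 0.3570, regime = cruise

set_propeller: D = 1.963 m, P = 1.248 m (p = P/D = 0.635762); state ← (V=0, rpm=0)
set_airspeed(72.33): V ← 72.33 m/s
adjust_airspeed(+15.63): V ← 72.33 +15.63 = 87.96 m/s
throttle_to(7530): rpm ← 7530
final state: V = 87.96 m/s, rpm = 7530 → n = rpm/60 = 125.500000 rev/s
J = V / (n·D) = 87.96 / (125.500000 × 1.963) = 0.357044
regime bands: climb J<0.3179 | cruise [0.3179, 0.6358) | windmill J≥0.6358
J = 0.3570 → cruise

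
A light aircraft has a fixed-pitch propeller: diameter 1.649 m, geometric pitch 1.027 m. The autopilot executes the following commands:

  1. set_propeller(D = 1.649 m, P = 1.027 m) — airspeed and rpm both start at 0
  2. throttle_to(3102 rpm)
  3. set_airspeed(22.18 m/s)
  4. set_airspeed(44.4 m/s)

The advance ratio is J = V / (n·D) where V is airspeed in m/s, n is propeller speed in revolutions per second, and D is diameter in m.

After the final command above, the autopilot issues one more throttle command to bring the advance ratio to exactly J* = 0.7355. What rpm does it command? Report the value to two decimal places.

set_propeller: D = 1.649 m, P = 1.027 m (p = P/D = 0.622802); state ← (V=0, rpm=0)
throttle_to(3102): rpm ← 3102
set_airspeed(22.18): V ← 22.18 m/s
set_airspeed(44.4): V ← 44.4 m/s
final state: V = 44.4 m/s, rpm = 3102 → n = rpm/60 = 51.700000 rev/s
target J* = 0.7355; solve J* = V/(n·D) for n: n = V/(J*·D) = 44.4/(0.7355 × 1.649) = 36.608306 rev/s
rpm = 60·n = 2196.498383

rpm = 2196.50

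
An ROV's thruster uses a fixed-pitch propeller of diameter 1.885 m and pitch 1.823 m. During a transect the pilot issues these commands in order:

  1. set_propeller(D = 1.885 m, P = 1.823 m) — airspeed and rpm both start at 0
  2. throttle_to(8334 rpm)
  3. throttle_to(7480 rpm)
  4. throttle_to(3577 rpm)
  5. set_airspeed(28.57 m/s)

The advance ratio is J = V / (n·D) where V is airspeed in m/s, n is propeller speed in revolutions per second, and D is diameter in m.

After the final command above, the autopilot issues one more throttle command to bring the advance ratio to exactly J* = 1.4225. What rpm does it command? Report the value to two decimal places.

rpm = 639.29

set_propeller: D = 1.885 m, P = 1.823 m (p = P/D = 0.967109); state ← (V=0, rpm=0)
throttle_to(8334): rpm ← 8334
throttle_to(7480): rpm ← 7480
throttle_to(3577): rpm ← 3577
set_airspeed(28.57): V ← 28.57 m/s
final state: V = 28.57 m/s, rpm = 3577 → n = rpm/60 = 59.616667 rev/s
target J* = 1.4225; solve J* = V/(n·D) for n: n = V/(J*·D) = 28.57/(1.4225 × 1.885) = 10.654832 rev/s
rpm = 60·n = 639.289926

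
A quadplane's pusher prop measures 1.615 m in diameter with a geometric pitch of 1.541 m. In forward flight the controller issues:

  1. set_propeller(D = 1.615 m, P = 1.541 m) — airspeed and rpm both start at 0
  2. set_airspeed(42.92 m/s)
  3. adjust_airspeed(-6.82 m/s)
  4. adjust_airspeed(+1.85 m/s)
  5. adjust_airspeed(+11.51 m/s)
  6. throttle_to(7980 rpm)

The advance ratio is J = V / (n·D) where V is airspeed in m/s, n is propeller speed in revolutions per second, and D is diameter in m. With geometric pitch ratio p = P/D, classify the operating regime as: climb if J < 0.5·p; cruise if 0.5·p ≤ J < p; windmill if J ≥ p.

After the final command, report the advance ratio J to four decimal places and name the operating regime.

J = 0.2303, regime = climb

set_propeller: D = 1.615 m, P = 1.541 m (p = P/D = 0.954180); state ← (V=0, rpm=0)
set_airspeed(42.92): V ← 42.92 m/s
adjust_airspeed(-6.82): V ← 42.92 -6.82 = 36.1 m/s
adjust_airspeed(+1.85): V ← 36.1 +1.85 = 37.95 m/s
adjust_airspeed(+11.51): V ← 37.95 +11.51 = 49.46 m/s
throttle_to(7980): rpm ← 7980
final state: V = 49.46 m/s, rpm = 7980 → n = rpm/60 = 133.000000 rev/s
J = V / (n·D) = 49.46 / (133.000000 × 1.615) = 0.230266
regime bands: climb J<0.4771 | cruise [0.4771, 0.9542) | windmill J≥0.9542
J = 0.2303 → climb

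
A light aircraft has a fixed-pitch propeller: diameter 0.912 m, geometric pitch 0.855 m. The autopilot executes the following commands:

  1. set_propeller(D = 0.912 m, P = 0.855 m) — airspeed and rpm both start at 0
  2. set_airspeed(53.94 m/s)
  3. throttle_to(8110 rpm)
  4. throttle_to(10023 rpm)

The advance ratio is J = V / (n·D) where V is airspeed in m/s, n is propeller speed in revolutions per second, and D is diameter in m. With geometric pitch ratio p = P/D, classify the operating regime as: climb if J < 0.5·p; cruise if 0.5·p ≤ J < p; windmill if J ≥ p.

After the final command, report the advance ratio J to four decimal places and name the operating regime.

J = 0.3541, regime = climb

set_propeller: D = 0.912 m, P = 0.855 m (p = P/D = 0.937500); state ← (V=0, rpm=0)
set_airspeed(53.94): V ← 53.94 m/s
throttle_to(8110): rpm ← 8110
throttle_to(10023): rpm ← 10023
final state: V = 53.94 m/s, rpm = 10023 → n = rpm/60 = 167.050000 rev/s
J = V / (n·D) = 53.94 / (167.050000 × 0.912) = 0.354054
regime bands: climb J<0.4688 | cruise [0.4688, 0.9375) | windmill J≥0.9375
J = 0.3541 → climb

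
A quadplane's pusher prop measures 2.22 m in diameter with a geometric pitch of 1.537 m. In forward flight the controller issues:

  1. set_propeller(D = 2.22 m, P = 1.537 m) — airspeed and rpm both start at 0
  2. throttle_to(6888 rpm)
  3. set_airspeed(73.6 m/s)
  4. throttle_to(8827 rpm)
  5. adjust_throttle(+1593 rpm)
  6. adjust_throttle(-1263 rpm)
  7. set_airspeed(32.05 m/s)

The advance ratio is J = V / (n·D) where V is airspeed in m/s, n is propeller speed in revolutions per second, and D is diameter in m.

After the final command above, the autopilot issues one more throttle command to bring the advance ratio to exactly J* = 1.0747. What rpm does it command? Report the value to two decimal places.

set_propeller: D = 2.22 m, P = 1.537 m (p = P/D = 0.692342); state ← (V=0, rpm=0)
throttle_to(6888): rpm ← 6888
set_airspeed(73.6): V ← 73.6 m/s
throttle_to(8827): rpm ← 8827
adjust_throttle(+1593): rpm ← 8827 +1593 = 10420
adjust_throttle(-1263): rpm ← 10420 -1263 = 9157
set_airspeed(32.05): V ← 32.05 m/s
final state: V = 32.05 m/s, rpm = 9157 → n = rpm/60 = 152.616667 rev/s
target J* = 1.0747; solve J* = V/(n·D) for n: n = V/(J*·D) = 32.05/(1.0747 × 2.22) = 13.433458 rev/s
rpm = 60·n = 806.007459

rpm = 806.01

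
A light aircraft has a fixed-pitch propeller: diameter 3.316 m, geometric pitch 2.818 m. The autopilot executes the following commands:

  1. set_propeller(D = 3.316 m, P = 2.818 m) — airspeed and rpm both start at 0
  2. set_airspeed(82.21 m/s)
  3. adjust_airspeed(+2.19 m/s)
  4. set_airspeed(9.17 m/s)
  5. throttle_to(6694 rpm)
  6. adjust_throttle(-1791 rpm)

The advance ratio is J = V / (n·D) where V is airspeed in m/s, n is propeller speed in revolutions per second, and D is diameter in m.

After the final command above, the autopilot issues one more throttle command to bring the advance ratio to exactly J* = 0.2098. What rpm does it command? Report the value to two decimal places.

rpm = 790.86

set_propeller: D = 3.316 m, P = 2.818 m (p = P/D = 0.849819); state ← (V=0, rpm=0)
set_airspeed(82.21): V ← 82.21 m/s
adjust_airspeed(+2.19): V ← 82.21 +2.19 = 84.4 m/s
set_airspeed(9.17): V ← 9.17 m/s
throttle_to(6694): rpm ← 6694
adjust_throttle(-1791): rpm ← 6694 -1791 = 4903
final state: V = 9.17 m/s, rpm = 4903 → n = rpm/60 = 81.716667 rev/s
target J* = 0.2098; solve J* = V/(n·D) for n: n = V/(J*·D) = 9.17/(0.2098 × 3.316) = 13.181029 rev/s
rpm = 60·n = 790.861766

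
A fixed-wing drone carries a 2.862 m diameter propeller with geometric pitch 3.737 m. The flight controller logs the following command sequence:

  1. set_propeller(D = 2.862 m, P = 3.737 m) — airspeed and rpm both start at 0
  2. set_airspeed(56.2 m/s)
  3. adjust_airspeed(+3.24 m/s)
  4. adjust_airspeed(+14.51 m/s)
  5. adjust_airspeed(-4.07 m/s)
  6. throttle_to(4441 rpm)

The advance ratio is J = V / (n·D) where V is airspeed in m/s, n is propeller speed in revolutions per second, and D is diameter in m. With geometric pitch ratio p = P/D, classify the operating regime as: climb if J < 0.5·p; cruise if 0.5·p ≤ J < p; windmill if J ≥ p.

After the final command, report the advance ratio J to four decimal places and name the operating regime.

J = 0.3299, regime = climb

set_propeller: D = 2.862 m, P = 3.737 m (p = P/D = 1.305730); state ← (V=0, rpm=0)
set_airspeed(56.2): V ← 56.2 m/s
adjust_airspeed(+3.24): V ← 56.2 +3.24 = 59.44 m/s
adjust_airspeed(+14.51): V ← 59.44 +14.51 = 73.95 m/s
adjust_airspeed(-4.07): V ← 73.95 -4.07 = 69.88 m/s
throttle_to(4441): rpm ← 4441
final state: V = 69.88 m/s, rpm = 4441 → n = rpm/60 = 74.016667 rev/s
J = V / (n·D) = 69.88 / (74.016667 × 2.862) = 0.329878
regime bands: climb J<0.6529 | cruise [0.6529, 1.3057) | windmill J≥1.3057
J = 0.3299 → climb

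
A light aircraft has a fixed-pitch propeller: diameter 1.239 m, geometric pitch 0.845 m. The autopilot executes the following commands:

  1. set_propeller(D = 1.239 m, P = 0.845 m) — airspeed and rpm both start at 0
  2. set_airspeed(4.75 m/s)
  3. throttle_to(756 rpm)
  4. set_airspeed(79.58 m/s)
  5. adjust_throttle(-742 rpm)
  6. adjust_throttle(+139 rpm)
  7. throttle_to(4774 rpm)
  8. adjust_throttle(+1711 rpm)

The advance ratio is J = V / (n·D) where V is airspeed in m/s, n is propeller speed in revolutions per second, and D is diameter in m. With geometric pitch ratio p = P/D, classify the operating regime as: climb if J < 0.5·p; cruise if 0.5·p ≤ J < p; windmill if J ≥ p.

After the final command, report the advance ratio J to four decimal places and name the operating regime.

set_propeller: D = 1.239 m, P = 0.845 m (p = P/D = 0.682002); state ← (V=0, rpm=0)
set_airspeed(4.75): V ← 4.75 m/s
throttle_to(756): rpm ← 756
set_airspeed(79.58): V ← 79.58 m/s
adjust_throttle(-742): rpm ← 756 -742 = 14
adjust_throttle(+139): rpm ← 14 +139 = 153
throttle_to(4774): rpm ← 4774
adjust_throttle(+1711): rpm ← 4774 +1711 = 6485
final state: V = 79.58 m/s, rpm = 6485 → n = rpm/60 = 108.083333 rev/s
J = V / (n·D) = 79.58 / (108.083333 × 1.239) = 0.594256
regime bands: climb J<0.3410 | cruise [0.3410, 0.6820) | windmill J≥0.6820
J = 0.5943 → cruise

J = 0.5943, regime = cruise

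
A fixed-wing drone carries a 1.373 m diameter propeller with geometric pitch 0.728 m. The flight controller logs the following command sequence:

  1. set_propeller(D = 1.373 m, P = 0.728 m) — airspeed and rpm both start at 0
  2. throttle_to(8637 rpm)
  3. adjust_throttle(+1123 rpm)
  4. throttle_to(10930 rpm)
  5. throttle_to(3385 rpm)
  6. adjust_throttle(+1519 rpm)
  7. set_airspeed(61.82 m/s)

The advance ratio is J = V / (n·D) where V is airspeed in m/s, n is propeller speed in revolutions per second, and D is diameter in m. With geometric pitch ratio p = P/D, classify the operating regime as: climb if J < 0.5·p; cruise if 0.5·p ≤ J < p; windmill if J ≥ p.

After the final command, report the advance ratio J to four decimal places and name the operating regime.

J = 0.5509, regime = windmill

set_propeller: D = 1.373 m, P = 0.728 m (p = P/D = 0.530226); state ← (V=0, rpm=0)
throttle_to(8637): rpm ← 8637
adjust_throttle(+1123): rpm ← 8637 +1123 = 9760
throttle_to(10930): rpm ← 10930
throttle_to(3385): rpm ← 3385
adjust_throttle(+1519): rpm ← 3385 +1519 = 4904
set_airspeed(61.82): V ← 61.82 m/s
final state: V = 61.82 m/s, rpm = 4904 → n = rpm/60 = 81.733333 rev/s
J = V / (n·D) = 61.82 / (81.733333 × 1.373) = 0.550883
regime bands: climb J<0.2651 | cruise [0.2651, 0.5302) | windmill J≥0.5302
J = 0.5509 → windmill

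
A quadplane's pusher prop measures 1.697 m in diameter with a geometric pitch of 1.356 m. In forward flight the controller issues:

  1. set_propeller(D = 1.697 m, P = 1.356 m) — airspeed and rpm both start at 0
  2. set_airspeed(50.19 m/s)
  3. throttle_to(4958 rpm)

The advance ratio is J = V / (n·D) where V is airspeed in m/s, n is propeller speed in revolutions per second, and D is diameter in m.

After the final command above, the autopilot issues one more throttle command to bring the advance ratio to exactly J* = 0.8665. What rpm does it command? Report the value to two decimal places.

rpm = 2047.94

set_propeller: D = 1.697 m, P = 1.356 m (p = P/D = 0.799057); state ← (V=0, rpm=0)
set_airspeed(50.19): V ← 50.19 m/s
throttle_to(4958): rpm ← 4958
final state: V = 50.19 m/s, rpm = 4958 → n = rpm/60 = 82.633333 rev/s
target J* = 0.8665; solve J* = V/(n·D) for n: n = V/(J*·D) = 50.19/(0.8665 × 1.697) = 34.132397 rev/s
rpm = 60·n = 2047.943810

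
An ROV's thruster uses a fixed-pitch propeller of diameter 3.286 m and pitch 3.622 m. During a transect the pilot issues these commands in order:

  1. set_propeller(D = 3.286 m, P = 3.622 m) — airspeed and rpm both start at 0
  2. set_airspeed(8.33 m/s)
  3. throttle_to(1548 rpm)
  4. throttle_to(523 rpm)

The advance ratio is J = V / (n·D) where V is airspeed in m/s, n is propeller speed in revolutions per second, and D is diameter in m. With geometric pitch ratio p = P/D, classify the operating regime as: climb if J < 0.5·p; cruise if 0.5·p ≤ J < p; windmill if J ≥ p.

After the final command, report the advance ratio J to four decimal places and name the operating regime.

set_propeller: D = 3.286 m, P = 3.622 m (p = P/D = 1.102252); state ← (V=0, rpm=0)
set_airspeed(8.33): V ← 8.33 m/s
throttle_to(1548): rpm ← 1548
throttle_to(523): rpm ← 523
final state: V = 8.33 m/s, rpm = 523 → n = rpm/60 = 8.716667 rev/s
J = V / (n·D) = 8.33 / (8.716667 × 3.286) = 0.290822
regime bands: climb J<0.5511 | cruise [0.5511, 1.1023) | windmill J≥1.1023
J = 0.2908 → climb

J = 0.2908, regime = climb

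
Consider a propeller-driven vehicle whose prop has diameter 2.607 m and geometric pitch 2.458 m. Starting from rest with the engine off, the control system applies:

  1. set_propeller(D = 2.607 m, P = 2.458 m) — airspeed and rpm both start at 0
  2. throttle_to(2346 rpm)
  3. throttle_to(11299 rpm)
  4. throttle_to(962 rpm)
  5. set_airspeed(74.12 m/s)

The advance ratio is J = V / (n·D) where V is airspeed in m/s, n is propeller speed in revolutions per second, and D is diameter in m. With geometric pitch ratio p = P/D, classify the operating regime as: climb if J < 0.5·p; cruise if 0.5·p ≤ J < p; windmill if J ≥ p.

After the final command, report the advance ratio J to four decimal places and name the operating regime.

set_propeller: D = 2.607 m, P = 2.458 m (p = P/D = 0.942846); state ← (V=0, rpm=0)
throttle_to(2346): rpm ← 2346
throttle_to(11299): rpm ← 11299
throttle_to(962): rpm ← 962
set_airspeed(74.12): V ← 74.12 m/s
final state: V = 74.12 m/s, rpm = 962 → n = rpm/60 = 16.033333 rev/s
J = V / (n·D) = 74.12 / (16.033333 × 2.607) = 1.773252
regime bands: climb J<0.4714 | cruise [0.4714, 0.9428) | windmill J≥0.9428
J = 1.7733 → windmill

J = 1.7733, regime = windmill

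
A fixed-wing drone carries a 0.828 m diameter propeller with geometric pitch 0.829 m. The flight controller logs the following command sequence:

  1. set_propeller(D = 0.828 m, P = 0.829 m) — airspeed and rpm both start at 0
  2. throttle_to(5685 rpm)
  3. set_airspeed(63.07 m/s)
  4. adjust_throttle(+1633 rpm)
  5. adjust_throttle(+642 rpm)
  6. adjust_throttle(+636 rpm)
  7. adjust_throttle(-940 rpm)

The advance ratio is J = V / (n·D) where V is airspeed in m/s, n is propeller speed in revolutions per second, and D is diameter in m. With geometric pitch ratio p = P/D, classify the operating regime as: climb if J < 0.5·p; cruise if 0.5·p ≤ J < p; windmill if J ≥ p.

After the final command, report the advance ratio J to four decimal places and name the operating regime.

J = 0.5970, regime = cruise

set_propeller: D = 0.828 m, P = 0.829 m (p = P/D = 1.001208); state ← (V=0, rpm=0)
throttle_to(5685): rpm ← 5685
set_airspeed(63.07): V ← 63.07 m/s
adjust_throttle(+1633): rpm ← 5685 +1633 = 7318
adjust_throttle(+642): rpm ← 7318 +642 = 7960
adjust_throttle(+636): rpm ← 7960 +636 = 8596
adjust_throttle(-940): rpm ← 8596 -940 = 7656
final state: V = 63.07 m/s, rpm = 7656 → n = rpm/60 = 127.600000 rev/s
J = V / (n·D) = 63.07 / (127.600000 × 0.828) = 0.596955
regime bands: climb J<0.5006 | cruise [0.5006, 1.0012) | windmill J≥1.0012
J = 0.5970 → cruise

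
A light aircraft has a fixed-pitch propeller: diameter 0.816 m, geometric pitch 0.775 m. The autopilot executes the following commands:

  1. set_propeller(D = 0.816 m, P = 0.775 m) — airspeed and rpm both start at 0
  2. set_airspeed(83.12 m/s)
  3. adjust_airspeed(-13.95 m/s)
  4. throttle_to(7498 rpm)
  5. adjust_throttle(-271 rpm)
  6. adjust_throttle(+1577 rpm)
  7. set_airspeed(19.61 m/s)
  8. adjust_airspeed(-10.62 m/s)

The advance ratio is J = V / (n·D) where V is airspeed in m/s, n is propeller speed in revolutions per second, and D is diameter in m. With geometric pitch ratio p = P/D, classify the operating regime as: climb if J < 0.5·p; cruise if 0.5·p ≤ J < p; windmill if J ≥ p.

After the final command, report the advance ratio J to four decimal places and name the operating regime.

set_propeller: D = 0.816 m, P = 0.775 m (p = P/D = 0.949755); state ← (V=0, rpm=0)
set_airspeed(83.12): V ← 83.12 m/s
adjust_airspeed(-13.95): V ← 83.12 -13.95 = 69.17 m/s
throttle_to(7498): rpm ← 7498
adjust_throttle(-271): rpm ← 7498 -271 = 7227
adjust_throttle(+1577): rpm ← 7227 +1577 = 8804
set_airspeed(19.61): V ← 19.61 m/s
adjust_airspeed(-10.62): V ← 19.61 -10.62 = 8.99 m/s
final state: V = 8.99 m/s, rpm = 8804 → n = rpm/60 = 146.733333 rev/s
J = V / (n·D) = 8.99 / (146.733333 × 0.816) = 0.075083
regime bands: climb J<0.4749 | cruise [0.4749, 0.9498) | windmill J≥0.9498
J = 0.0751 → climb

J = 0.0751, regime = climb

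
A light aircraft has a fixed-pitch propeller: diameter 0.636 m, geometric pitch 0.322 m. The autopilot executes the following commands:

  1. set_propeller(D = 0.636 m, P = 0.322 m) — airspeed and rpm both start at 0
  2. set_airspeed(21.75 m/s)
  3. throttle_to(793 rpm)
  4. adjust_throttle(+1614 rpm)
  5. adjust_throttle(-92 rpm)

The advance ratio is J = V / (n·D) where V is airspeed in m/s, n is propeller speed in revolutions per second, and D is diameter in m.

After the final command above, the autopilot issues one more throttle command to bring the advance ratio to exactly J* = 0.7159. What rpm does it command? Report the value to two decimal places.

set_propeller: D = 0.636 m, P = 0.322 m (p = P/D = 0.506289); state ← (V=0, rpm=0)
set_airspeed(21.75): V ← 21.75 m/s
throttle_to(793): rpm ← 793
adjust_throttle(+1614): rpm ← 793 +1614 = 2407
adjust_throttle(-92): rpm ← 2407 -92 = 2315
final state: V = 21.75 m/s, rpm = 2315 → n = rpm/60 = 38.583333 rev/s
target J* = 0.7159; solve J* = V/(n·D) for n: n = V/(J*·D) = 21.75/(0.7159 × 0.636) = 47.769400 rev/s
rpm = 60·n = 2866.163979

rpm = 2866.16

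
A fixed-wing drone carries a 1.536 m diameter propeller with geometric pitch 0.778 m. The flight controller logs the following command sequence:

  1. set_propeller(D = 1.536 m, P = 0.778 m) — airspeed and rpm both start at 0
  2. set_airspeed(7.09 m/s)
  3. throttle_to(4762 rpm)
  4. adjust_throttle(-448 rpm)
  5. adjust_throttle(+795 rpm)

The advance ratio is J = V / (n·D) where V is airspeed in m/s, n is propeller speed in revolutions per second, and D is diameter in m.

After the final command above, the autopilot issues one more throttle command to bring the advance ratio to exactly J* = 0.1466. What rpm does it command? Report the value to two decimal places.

set_propeller: D = 1.536 m, P = 0.778 m (p = P/D = 0.506510); state ← (V=0, rpm=0)
set_airspeed(7.09): V ← 7.09 m/s
throttle_to(4762): rpm ← 4762
adjust_throttle(-448): rpm ← 4762 -448 = 4314
adjust_throttle(+795): rpm ← 4314 +795 = 5109
final state: V = 7.09 m/s, rpm = 5109 → n = rpm/60 = 85.150000 rev/s
target J* = 0.1466; solve J* = V/(n·D) for n: n = V/(J*·D) = 7.09/(0.1466 × 1.536) = 31.486258 rev/s
rpm = 60·n = 1889.175477

rpm = 1889.18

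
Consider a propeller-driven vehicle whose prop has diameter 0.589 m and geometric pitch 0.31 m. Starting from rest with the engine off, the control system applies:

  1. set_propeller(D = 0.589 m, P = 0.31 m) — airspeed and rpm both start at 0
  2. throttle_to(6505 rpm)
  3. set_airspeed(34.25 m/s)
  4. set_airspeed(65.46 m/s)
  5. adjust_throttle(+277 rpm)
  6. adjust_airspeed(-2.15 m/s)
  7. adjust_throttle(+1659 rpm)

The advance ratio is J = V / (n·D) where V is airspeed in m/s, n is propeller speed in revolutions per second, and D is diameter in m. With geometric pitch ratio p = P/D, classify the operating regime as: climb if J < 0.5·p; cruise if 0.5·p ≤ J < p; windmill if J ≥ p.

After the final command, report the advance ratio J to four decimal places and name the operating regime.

set_propeller: D = 0.589 m, P = 0.31 m (p = P/D = 0.526316); state ← (V=0, rpm=0)
throttle_to(6505): rpm ← 6505
set_airspeed(34.25): V ← 34.25 m/s
set_airspeed(65.46): V ← 65.46 m/s
adjust_throttle(+277): rpm ← 6505 +277 = 6782
adjust_airspeed(-2.15): V ← 65.46 -2.15 = 63.31 m/s
adjust_throttle(+1659): rpm ← 6782 +1659 = 8441
final state: V = 63.31 m/s, rpm = 8441 → n = rpm/60 = 140.683333 rev/s
J = V / (n·D) = 63.31 / (140.683333 × 0.589) = 0.764037
regime bands: climb J<0.2632 | cruise [0.2632, 0.5263) | windmill J≥0.5263
J = 0.7640 → windmill

J = 0.7640, regime = windmill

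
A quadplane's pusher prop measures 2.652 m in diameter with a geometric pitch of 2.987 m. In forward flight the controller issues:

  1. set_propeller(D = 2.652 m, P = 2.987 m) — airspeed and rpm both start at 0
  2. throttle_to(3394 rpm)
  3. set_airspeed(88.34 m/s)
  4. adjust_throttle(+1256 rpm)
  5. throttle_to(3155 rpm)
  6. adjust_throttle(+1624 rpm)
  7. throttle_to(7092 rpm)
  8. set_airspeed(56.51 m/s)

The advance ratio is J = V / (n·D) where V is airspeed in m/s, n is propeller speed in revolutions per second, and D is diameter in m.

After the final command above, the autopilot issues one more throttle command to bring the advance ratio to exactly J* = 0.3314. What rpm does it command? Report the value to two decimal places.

rpm = 3857.90

set_propeller: D = 2.652 m, P = 2.987 m (p = P/D = 1.126320); state ← (V=0, rpm=0)
throttle_to(3394): rpm ← 3394
set_airspeed(88.34): V ← 88.34 m/s
adjust_throttle(+1256): rpm ← 3394 +1256 = 4650
throttle_to(3155): rpm ← 3155
adjust_throttle(+1624): rpm ← 3155 +1624 = 4779
throttle_to(7092): rpm ← 7092
set_airspeed(56.51): V ← 56.51 m/s
final state: V = 56.51 m/s, rpm = 7092 → n = rpm/60 = 118.200000 rev/s
target J* = 0.3314; solve J* = V/(n·D) for n: n = V/(J*·D) = 56.51/(0.3314 × 2.652) = 64.298269 rev/s
rpm = 60·n = 3857.896160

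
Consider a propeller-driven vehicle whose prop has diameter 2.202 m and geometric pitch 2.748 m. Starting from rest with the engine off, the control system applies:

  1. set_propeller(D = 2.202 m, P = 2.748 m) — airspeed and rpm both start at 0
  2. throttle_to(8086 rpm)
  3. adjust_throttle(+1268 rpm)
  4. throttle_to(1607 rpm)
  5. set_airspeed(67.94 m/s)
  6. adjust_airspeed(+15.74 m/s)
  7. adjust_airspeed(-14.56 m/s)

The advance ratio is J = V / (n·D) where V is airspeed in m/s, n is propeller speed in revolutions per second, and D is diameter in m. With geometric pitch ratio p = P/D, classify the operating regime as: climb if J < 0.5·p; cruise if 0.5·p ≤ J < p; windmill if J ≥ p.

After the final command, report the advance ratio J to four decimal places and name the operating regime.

set_propeller: D = 2.202 m, P = 2.748 m (p = P/D = 1.247956); state ← (V=0, rpm=0)
throttle_to(8086): rpm ← 8086
adjust_throttle(+1268): rpm ← 8086 +1268 = 9354
throttle_to(1607): rpm ← 1607
set_airspeed(67.94): V ← 67.94 m/s
adjust_airspeed(+15.74): V ← 67.94 +15.74 = 83.68 m/s
adjust_airspeed(-14.56): V ← 83.68 -14.56 = 69.12 m/s
final state: V = 69.12 m/s, rpm = 1607 → n = rpm/60 = 26.783333 rev/s
J = V / (n·D) = 69.12 / (26.783333 × 2.202) = 1.171984
regime bands: climb J<0.6240 | cruise [0.6240, 1.2480) | windmill J≥1.2480
J = 1.1720 → cruise

J = 1.1720, regime = cruise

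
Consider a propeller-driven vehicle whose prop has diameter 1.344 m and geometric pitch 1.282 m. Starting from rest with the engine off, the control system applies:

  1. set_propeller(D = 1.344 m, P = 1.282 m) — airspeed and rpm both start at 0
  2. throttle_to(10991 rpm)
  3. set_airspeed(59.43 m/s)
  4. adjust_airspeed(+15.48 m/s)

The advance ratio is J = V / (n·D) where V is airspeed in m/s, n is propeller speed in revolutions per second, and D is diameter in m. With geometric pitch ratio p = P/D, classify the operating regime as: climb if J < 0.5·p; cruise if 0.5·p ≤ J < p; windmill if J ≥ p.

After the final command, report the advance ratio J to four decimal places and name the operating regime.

set_propeller: D = 1.344 m, P = 1.282 m (p = P/D = 0.953869); state ← (V=0, rpm=0)
throttle_to(10991): rpm ← 10991
set_airspeed(59.43): V ← 59.43 m/s
adjust_airspeed(+15.48): V ← 59.43 +15.48 = 74.91 m/s
final state: V = 74.91 m/s, rpm = 10991 → n = rpm/60 = 183.183333 rev/s
J = V / (n·D) = 74.91 / (183.183333 × 1.344) = 0.304267
regime bands: climb J<0.4769 | cruise [0.4769, 0.9539) | windmill J≥0.9539
J = 0.3043 → climb

J = 0.3043, regime = climb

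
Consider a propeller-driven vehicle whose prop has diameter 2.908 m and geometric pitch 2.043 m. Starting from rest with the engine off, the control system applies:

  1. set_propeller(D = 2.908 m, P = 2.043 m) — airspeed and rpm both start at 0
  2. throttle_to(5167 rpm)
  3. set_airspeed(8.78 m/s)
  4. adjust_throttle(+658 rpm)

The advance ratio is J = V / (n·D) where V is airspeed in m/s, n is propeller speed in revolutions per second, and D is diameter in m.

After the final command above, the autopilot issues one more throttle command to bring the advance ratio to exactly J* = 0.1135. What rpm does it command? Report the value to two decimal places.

set_propeller: D = 2.908 m, P = 2.043 m (p = P/D = 0.702545); state ← (V=0, rpm=0)
throttle_to(5167): rpm ← 5167
set_airspeed(8.78): V ← 8.78 m/s
adjust_throttle(+658): rpm ← 5167 +658 = 5825
final state: V = 8.78 m/s, rpm = 5825 → n = rpm/60 = 97.083333 rev/s
target J* = 0.1135; solve J* = V/(n·D) for n: n = V/(J*·D) = 8.78/(0.1135 × 2.908) = 26.601385 rev/s
rpm = 60·n = 1596.083113

rpm = 1596.08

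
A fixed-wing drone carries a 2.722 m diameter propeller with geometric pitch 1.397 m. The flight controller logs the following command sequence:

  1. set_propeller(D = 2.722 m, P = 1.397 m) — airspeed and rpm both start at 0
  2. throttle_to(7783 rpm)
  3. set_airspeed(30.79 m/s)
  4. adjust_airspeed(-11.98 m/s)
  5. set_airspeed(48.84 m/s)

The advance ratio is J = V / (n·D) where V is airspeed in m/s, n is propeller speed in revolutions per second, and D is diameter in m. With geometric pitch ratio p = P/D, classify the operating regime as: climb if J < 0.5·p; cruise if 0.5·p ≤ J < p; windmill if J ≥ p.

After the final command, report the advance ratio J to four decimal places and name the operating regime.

J = 0.1383, regime = climb

set_propeller: D = 2.722 m, P = 1.397 m (p = P/D = 0.513226); state ← (V=0, rpm=0)
throttle_to(7783): rpm ← 7783
set_airspeed(30.79): V ← 30.79 m/s
adjust_airspeed(-11.98): V ← 30.79 -11.98 = 18.81 m/s
set_airspeed(48.84): V ← 48.84 m/s
final state: V = 48.84 m/s, rpm = 7783 → n = rpm/60 = 129.716667 rev/s
J = V / (n·D) = 48.84 / (129.716667 × 2.722) = 0.138322
regime bands: climb J<0.2566 | cruise [0.2566, 0.5132) | windmill J≥0.5132
J = 0.1383 → climb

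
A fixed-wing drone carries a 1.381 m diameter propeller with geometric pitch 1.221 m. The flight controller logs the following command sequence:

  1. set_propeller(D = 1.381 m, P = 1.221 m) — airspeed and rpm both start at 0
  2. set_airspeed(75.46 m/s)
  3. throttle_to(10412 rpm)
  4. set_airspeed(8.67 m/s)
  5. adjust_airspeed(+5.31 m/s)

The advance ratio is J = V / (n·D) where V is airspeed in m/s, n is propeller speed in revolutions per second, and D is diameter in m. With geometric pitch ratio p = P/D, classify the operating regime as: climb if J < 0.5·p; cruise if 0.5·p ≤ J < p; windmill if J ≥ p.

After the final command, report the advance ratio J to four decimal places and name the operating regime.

J = 0.0583, regime = climb

set_propeller: D = 1.381 m, P = 1.221 m (p = P/D = 0.884142); state ← (V=0, rpm=0)
set_airspeed(75.46): V ← 75.46 m/s
throttle_to(10412): rpm ← 10412
set_airspeed(8.67): V ← 8.67 m/s
adjust_airspeed(+5.31): V ← 8.67 +5.31 = 13.98 m/s
final state: V = 13.98 m/s, rpm = 10412 → n = rpm/60 = 173.533333 rev/s
J = V / (n·D) = 13.98 / (173.533333 × 1.381) = 0.058335
regime bands: climb J<0.4421 | cruise [0.4421, 0.8841) | windmill J≥0.8841
J = 0.0583 → climb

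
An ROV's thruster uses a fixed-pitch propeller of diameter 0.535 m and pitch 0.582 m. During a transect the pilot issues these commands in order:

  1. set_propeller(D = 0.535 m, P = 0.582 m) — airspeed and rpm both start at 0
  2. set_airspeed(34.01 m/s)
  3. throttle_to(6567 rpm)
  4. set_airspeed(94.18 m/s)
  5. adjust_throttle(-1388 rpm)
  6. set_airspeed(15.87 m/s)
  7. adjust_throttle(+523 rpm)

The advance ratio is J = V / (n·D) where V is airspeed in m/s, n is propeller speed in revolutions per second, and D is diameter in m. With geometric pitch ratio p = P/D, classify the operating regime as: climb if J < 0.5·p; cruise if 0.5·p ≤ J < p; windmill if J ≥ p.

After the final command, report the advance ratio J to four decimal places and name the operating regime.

set_propeller: D = 0.535 m, P = 0.582 m (p = P/D = 1.087850); state ← (V=0, rpm=0)
set_airspeed(34.01): V ← 34.01 m/s
throttle_to(6567): rpm ← 6567
set_airspeed(94.18): V ← 94.18 m/s
adjust_throttle(-1388): rpm ← 6567 -1388 = 5179
set_airspeed(15.87): V ← 15.87 m/s
adjust_throttle(+523): rpm ← 5179 +523 = 5702
final state: V = 15.87 m/s, rpm = 5702 → n = rpm/60 = 95.033333 rev/s
J = V / (n·D) = 15.87 / (95.033333 × 0.535) = 0.312138
regime bands: climb J<0.5439 | cruise [0.5439, 1.0879) | windmill J≥1.0879
J = 0.3121 → climb

J = 0.3121, regime = climb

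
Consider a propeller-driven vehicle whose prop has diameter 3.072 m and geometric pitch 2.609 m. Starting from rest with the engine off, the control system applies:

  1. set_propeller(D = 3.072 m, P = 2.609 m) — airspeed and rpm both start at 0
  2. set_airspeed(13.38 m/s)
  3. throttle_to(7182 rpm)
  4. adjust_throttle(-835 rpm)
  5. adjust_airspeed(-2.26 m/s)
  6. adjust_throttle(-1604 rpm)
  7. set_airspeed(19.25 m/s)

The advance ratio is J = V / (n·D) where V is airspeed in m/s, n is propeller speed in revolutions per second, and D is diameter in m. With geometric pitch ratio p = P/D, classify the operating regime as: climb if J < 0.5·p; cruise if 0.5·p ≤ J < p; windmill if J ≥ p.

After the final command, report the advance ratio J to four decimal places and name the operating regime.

set_propeller: D = 3.072 m, P = 2.609 m (p = P/D = 0.849284); state ← (V=0, rpm=0)
set_airspeed(13.38): V ← 13.38 m/s
throttle_to(7182): rpm ← 7182
adjust_throttle(-835): rpm ← 7182 -835 = 6347
adjust_airspeed(-2.26): V ← 13.38 -2.26 = 11.12 m/s
adjust_throttle(-1604): rpm ← 6347 -1604 = 4743
set_airspeed(19.25): V ← 19.25 m/s
final state: V = 19.25 m/s, rpm = 4743 → n = rpm/60 = 79.050000 rev/s
J = V / (n·D) = 19.25 / (79.050000 × 3.072) = 0.079270
regime bands: climb J<0.4246 | cruise [0.4246, 0.8493) | windmill J≥0.8493
J = 0.0793 → climb

J = 0.0793, regime = climb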